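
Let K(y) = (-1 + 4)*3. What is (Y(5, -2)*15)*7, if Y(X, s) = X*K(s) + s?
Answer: 4515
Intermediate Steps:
K(y) = 9 (K(y) = 3*3 = 9)
Y(X, s) = s + 9*X (Y(X, s) = X*9 + s = 9*X + s = s + 9*X)
(Y(5, -2)*15)*7 = ((-2 + 9*5)*15)*7 = ((-2 + 45)*15)*7 = (43*15)*7 = 645*7 = 4515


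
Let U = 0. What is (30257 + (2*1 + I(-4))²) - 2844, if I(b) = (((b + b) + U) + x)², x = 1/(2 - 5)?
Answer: 2633902/81 ≈ 32517.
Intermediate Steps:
x = -⅓ (x = 1/(-3) = -⅓ ≈ -0.33333)
I(b) = (-⅓ + 2*b)² (I(b) = (((b + b) + 0) - ⅓)² = ((2*b + 0) - ⅓)² = (2*b - ⅓)² = (-⅓ + 2*b)²)
(30257 + (2*1 + I(-4))²) - 2844 = (30257 + (2*1 + (-1 + 6*(-4))²/9)²) - 2844 = (30257 + (2 + (-1 - 24)²/9)²) - 2844 = (30257 + (2 + (⅑)*(-25)²)²) - 2844 = (30257 + (2 + (⅑)*625)²) - 2844 = (30257 + (2 + 625/9)²) - 2844 = (30257 + (643/9)²) - 2844 = (30257 + 413449/81) - 2844 = 2864266/81 - 2844 = 2633902/81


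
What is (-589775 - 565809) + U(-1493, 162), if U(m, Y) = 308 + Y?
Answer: -1155114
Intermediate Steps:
(-589775 - 565809) + U(-1493, 162) = (-589775 - 565809) + (308 + 162) = -1155584 + 470 = -1155114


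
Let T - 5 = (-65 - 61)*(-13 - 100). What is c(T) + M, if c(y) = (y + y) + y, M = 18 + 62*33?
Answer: 44793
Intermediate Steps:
M = 2064 (M = 18 + 2046 = 2064)
T = 14243 (T = 5 + (-65 - 61)*(-13 - 100) = 5 - 126*(-113) = 5 + 14238 = 14243)
c(y) = 3*y (c(y) = 2*y + y = 3*y)
c(T) + M = 3*14243 + 2064 = 42729 + 2064 = 44793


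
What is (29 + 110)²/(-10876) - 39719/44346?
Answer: -644396455/241153548 ≈ -2.6721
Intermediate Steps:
(29 + 110)²/(-10876) - 39719/44346 = 139²*(-1/10876) - 39719*1/44346 = 19321*(-1/10876) - 39719/44346 = -19321/10876 - 39719/44346 = -644396455/241153548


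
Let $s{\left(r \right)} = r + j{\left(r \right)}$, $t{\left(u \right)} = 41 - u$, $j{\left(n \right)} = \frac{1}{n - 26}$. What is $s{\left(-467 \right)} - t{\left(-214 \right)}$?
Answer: $- \frac{355947}{493} \approx -722.0$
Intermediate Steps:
$j{\left(n \right)} = \frac{1}{-26 + n}$
$s{\left(r \right)} = r + \frac{1}{-26 + r}$
$s{\left(-467 \right)} - t{\left(-214 \right)} = \frac{1 - 467 \left(-26 - 467\right)}{-26 - 467} - \left(41 - -214\right) = \frac{1 - -230231}{-493} - \left(41 + 214\right) = - \frac{1 + 230231}{493} - 255 = \left(- \frac{1}{493}\right) 230232 - 255 = - \frac{230232}{493} - 255 = - \frac{355947}{493}$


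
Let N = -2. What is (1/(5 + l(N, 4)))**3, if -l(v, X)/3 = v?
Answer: 1/1331 ≈ 0.00075131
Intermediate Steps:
l(v, X) = -3*v
(1/(5 + l(N, 4)))**3 = (1/(5 - 3*(-2)))**3 = (1/(5 + 6))**3 = (1/11)**3 = 1/1331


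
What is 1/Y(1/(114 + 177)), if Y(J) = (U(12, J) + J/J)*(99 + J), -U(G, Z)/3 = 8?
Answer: -291/662630 ≈ -0.00043916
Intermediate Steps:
U(G, Z) = -24 (U(G, Z) = -3*8 = -24)
Y(J) = -2277 - 23*J (Y(J) = (-24 + J/J)*(99 + J) = (-24 + 1)*(99 + J) = -23*(99 + J) = -2277 - 23*J)
1/Y(1/(114 + 177)) = 1/(-2277 - 23/(114 + 177)) = 1/(-2277 - 23/291) = 1/(-662630/291) = -291/662630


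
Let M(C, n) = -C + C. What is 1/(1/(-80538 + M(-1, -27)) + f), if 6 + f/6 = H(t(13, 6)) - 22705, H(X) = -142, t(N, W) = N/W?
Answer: -80538/11043209485 ≈ -7.2930e-6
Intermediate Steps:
M(C, n) = 0
f = -137118 (f = -36 + 6*(-142 - 22705) = -36 + 6*(-22847) = -36 - 137082 = -137118)
1/(1/(-80538 + M(-1, -27)) + f) = 1/(1/(-80538 + 0) - 137118) = 1/(1/(-80538) - 137118) = 1/(-1/80538 - 137118) = 1/(-11043209485/80538) = -80538/11043209485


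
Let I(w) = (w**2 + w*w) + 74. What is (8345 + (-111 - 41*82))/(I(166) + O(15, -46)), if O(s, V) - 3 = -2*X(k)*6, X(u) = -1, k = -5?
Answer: 4872/55201 ≈ 0.088259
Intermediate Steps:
O(s, V) = 15 (O(s, V) = 3 - 2*(-1)*6 = 3 + 2*6 = 3 + 12 = 15)
I(w) = 74 + 2*w**2 (I(w) = (w**2 + w**2) + 74 = 2*w**2 + 74 = 74 + 2*w**2)
(8345 + (-111 - 41*82))/(I(166) + O(15, -46)) = (8345 + (-111 - 41*82))/((74 + 2*166**2) + 15) = (8345 + (-111 - 3362))/((74 + 2*27556) + 15) = (8345 - 3473)/((74 + 55112) + 15) = 4872/(55186 + 15) = 4872/55201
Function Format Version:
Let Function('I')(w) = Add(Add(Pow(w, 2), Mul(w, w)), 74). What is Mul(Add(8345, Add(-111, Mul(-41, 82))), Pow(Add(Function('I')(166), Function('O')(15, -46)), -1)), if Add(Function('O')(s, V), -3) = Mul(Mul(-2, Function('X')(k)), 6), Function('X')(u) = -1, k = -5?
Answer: Rational(4872, 55201) ≈ 0.088259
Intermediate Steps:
Function('O')(s, V) = 15 (Function('O')(s, V) = Add(3, Mul(Mul(-2, -1), 6)) = Add(3, Mul(2, 6)) = Add(3, 12) = 15)
Function('I')(w) = Add(74, Mul(2, Pow(w, 2))) (Function('I')(w) = Add(Add(Pow(w, 2), Pow(w, 2)), 74) = Add(Mul(2, Pow(w, 2)), 74) = Add(74, Mul(2, Pow(w, 2))))
Mul(Add(8345, Add(-111, Mul(-41, 82))), Pow(Add(Function('I')(166), Function('O')(15, -46)), -1)) = Mul(Add(8345, Add(-111, Mul(-41, 82))), Pow(Add(Add(74, Mul(2, Pow(166, 2))), 15), -1)) = Mul(Add(8345, Add(-111, -3362)), Pow(Add(Add(74, Mul(2, 27556)), 15), -1)) = Mul(Add(8345, -3473), Pow(Add(Add(74, 55112), 15), -1)) = Mul(4872, Pow(Add(55186, 15), -1)) = Mul(4872, Pow(55201, -1)) = Mul(4872, Rational(1, 55201)) = Rational(4872, 55201)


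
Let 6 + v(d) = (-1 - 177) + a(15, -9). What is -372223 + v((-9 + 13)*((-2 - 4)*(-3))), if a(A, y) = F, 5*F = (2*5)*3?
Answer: -372401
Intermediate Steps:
F = 6 (F = ((2*5)*3)/5 = (10*3)/5 = (⅕)*30 = 6)
a(A, y) = 6
v(d) = -178 (v(d) = -6 + ((-1 - 177) + 6) = -6 + (-178 + 6) = -6 - 172 = -178)
-372223 + v((-9 + 13)*((-2 - 4)*(-3))) = -372223 - 178 = -372401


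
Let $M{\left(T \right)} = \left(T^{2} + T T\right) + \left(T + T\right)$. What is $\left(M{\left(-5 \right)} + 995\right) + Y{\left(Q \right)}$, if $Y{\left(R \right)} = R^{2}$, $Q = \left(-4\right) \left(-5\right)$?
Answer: $1435$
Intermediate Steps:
$Q = 20$
$M{\left(T \right)} = 2 T + 2 T^{2}$ ($M{\left(T \right)} = \left(T^{2} + T^{2}\right) + 2 T = 2 T^{2} + 2 T = 2 T + 2 T^{2}$)
$\left(M{\left(-5 \right)} + 995\right) + Y{\left(Q \right)} = \left(2 \left(-5\right) \left(1 - 5\right) + 995\right) + 20^{2} = \left(2 \left(-5\right) \left(-4\right) + 995\right) + 400 = \left(40 + 995\right) + 400 = 1035 + 400 = 1435$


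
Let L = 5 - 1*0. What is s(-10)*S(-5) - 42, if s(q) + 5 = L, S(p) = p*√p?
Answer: -42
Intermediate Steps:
S(p) = p^(3/2)
L = 5 (L = 5 + 0 = 5)
s(q) = 0 (s(q) = -5 + 5 = 0)
s(-10)*S(-5) - 42 = 0*(-5)^(3/2) - 42 = 0*(-5*I*√5) - 42 = 0 - 42 = -42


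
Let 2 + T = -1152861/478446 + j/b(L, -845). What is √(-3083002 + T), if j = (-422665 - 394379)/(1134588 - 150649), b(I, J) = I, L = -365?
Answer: I*√10113927884182257301688983860791590/57276004253270 ≈ 1755.8*I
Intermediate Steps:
j = -817044/983939 ≈ -0.83038
T = -252433667465277/57276004253270 (T = -2 + (-1152861/478446 - 817044/983939/(-365)) = -2 + (-1152861*1/478446 - 817044/983939*(-1/365)) = -2 + (-384287/159482 + 817044/359137735) = -2 - 137881658958737/57276004253270 = -252433667465277/57276004253270 ≈ -4.4073)
√(-3083002 + T) = √(-3083002 - 252433667465277/57276004253270) = √(-176582288098507381817/57276004253270) = I*√10113927884182257301688983860791590/57276004253270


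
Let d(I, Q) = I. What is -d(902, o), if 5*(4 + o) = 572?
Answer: -902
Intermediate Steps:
o = 552/5 (o = -4 + (⅕)*572 = -4 + 572/5 = 552/5 ≈ 110.40)
-d(902, o) = -1*902 = -902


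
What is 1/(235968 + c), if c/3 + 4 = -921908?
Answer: -1/2529768 ≈ -3.9529e-7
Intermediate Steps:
c = -2765736 (c = -12 + 3*(-921908) = -12 - 2765724 = -2765736)
1/(235968 + c) = 1/(235968 - 2765736) = 1/(-2529768) = -1/2529768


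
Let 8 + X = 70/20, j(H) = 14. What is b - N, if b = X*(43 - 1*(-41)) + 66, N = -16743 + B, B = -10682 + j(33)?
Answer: 27099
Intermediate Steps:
X = -9/2 (X = -8 + 70/20 = -8 + 70*(1/20) = -8 + 7/2 = -9/2 ≈ -4.5000)
B = -10668 (B = -10682 + 14 = -10668)
N = -27411 (N = -16743 - 10668 = -27411)
b = -312 (b = -9*(43 - 1*(-41))/2 + 66 = -9*(43 + 41)/2 + 66 = -9/2*84 + 66 = -378 + 66 = -312)
b - N = -312 - 1*(-27411) = -312 + 27411 = 27099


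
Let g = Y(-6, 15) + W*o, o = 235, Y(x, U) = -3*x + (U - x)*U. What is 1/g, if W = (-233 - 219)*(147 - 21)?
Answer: -1/13383387 ≈ -7.4720e-8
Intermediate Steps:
Y(x, U) = -3*x + U*(U - x)
W = -56952 (W = -452*126 = -56952)
g = -13383387 (g = (15² - 3*(-6) - 1*15*(-6)) - 56952*235 = (225 + 18 + 90) - 13383720 = 333 - 13383720 = -13383387)
1/g = 1/(-13383387) = -1/13383387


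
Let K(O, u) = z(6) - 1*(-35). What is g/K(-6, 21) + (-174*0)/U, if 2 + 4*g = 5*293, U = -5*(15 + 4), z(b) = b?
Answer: 1463/164 ≈ 8.9207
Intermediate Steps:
U = -95 (U = -5*19 = -95)
K(O, u) = 41 (K(O, u) = 6 - 1*(-35) = 6 + 35 = 41)
g = 1463/4 (g = -½ + (5*293)/4 = -½ + (¼)*1465 = -½ + 1465/4 = 1463/4 ≈ 365.75)
g/K(-6, 21) + (-174*0)/U = (1463/4)/41 - 174*0/(-95) = (1463/4)*(1/41) + 0*(-1/95) = 1463/164 + 0 = 1463/164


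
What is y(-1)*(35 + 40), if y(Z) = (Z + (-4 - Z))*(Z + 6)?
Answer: -1500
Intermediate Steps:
y(Z) = -24 - 4*Z (y(Z) = -4*(6 + Z) = -24 - 4*Z)
y(-1)*(35 + 40) = (-24 - 4*(-1))*(35 + 40) = (-24 + 4)*75 = -20*75 = -1500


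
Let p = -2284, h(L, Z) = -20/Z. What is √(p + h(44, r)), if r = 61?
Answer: 4*I*√531249/61 ≈ 47.795*I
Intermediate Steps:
√(p + h(44, r)) = √(-2284 - 20/61) = √(-139344/61) = 4*I*√531249/61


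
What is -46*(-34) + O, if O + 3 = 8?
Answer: 1569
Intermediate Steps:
O = 5 (O = -3 + 8 = 5)
-46*(-34) + O = -46*(-34) + 5 = 1564 + 5 = 1569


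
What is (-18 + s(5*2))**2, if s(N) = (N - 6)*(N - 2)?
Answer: 196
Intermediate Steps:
s(N) = (-6 + N)*(-2 + N)
(-18 + s(5*2))**2 = (-18 + (12 + (5*2)**2 - 40*2))**2 = (-18 + (12 + 10**2 - 8*10))**2 = (-18 + (12 + 100 - 80))**2 = (-18 + 32)**2 = 14**2 = 196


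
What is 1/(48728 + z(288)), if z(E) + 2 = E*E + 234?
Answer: 1/131904 ≈ 7.5813e-6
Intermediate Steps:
z(E) = 232 + E² (z(E) = -2 + (E*E + 234) = -2 + (E² + 234) = -2 + (234 + E²) = 232 + E²)
1/(48728 + z(288)) = 1/(48728 + (232 + 288²)) = 1/(48728 + (232 + 82944)) = 1/(48728 + 83176) = 1/131904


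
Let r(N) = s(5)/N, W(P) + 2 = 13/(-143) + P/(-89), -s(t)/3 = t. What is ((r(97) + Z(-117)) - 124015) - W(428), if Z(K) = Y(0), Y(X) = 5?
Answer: -11775721080/94963 ≈ -1.2400e+5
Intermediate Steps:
Z(K) = 5
s(t) = -3*t
W(P) = -23/11 - P/89 (W(P) = -2 + (13/(-143) + P/(-89)) = -2 + (13*(-1/143) + P*(-1/89)) = -2 + (-1/11 - P/89) = -23/11 - P/89)
r(N) = -15/N (r(N) = (-3*5)/N = -15/N)
((r(97) + Z(-117)) - 124015) - W(428) = ((-15/97 + 5) - 124015) - (-23/11 - 1/89*428) = ((-15*1/97 + 5) - 124015) - (-23/11 - 428/89) = ((-15/97 + 5) - 124015) - 1*(-6755/979) = (470/97 - 124015) + 6755/979 = -12028985/97 + 6755/979 = -11775721080/94963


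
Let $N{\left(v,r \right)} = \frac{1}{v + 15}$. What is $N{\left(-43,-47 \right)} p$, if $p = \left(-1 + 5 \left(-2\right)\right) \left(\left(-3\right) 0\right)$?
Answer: $0$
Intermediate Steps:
$N{\left(v,r \right)} = \frac{1}{15 + v}$
$p = 0$ ($p = \left(-1 - 10\right) 0 = \left(-11\right) 0 = 0$)
$N{\left(-43,-47 \right)} p = \frac{1}{15 - 43} \cdot 0 = \frac{1}{-28} \cdot 0 = \left(- \frac{1}{28}\right) 0 = 0$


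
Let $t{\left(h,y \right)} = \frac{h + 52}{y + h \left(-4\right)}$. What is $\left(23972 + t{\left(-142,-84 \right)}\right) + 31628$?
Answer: $\frac{13455155}{242} \approx 55600.0$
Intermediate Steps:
$t{\left(h,y \right)} = \frac{52 + h}{y - 4 h}$
$\left(23972 + t{\left(-142,-84 \right)}\right) + 31628 = \left(23972 + \frac{52 - 142}{-84 - -568}\right) + 31628 = \left(23972 + \frac{1}{-84 + 568} \left(-90\right)\right) + 31628 = \left(23972 + \frac{1}{484} \left(-90\right)\right) + 31628 = \left(23972 - \frac{45}{242}\right) + 31628 = \frac{5801179}{242} + 31628 = \frac{13455155}{242}$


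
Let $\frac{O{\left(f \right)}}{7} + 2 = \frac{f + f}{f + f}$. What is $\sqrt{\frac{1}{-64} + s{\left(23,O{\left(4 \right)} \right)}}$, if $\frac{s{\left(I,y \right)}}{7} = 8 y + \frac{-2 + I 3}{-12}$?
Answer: $\frac{i \sqrt{248313}}{24} \approx 20.763 i$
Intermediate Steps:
$O{\left(f \right)} = -7$ ($O{\left(f \right)} = -14 + 7 \frac{f + f}{f + f} = -14 + 7 \frac{2 f}{2 f} = -14 + 7 \cdot 2 f \frac{1}{2 f} = -14 + 7 \cdot 1 = -14 + 7 = -7$)
$s{\left(I,y \right)} = \frac{7}{6} + 56 y - \frac{7 I}{4}$ ($s{\left(I,y \right)} = 7 \left(8 y + \frac{-2 + I 3}{-12}\right) = 7 \left(8 y + \left(-2 + 3 I\right) \left(- \frac{1}{12}\right)\right) = 7 \left(8 y - \left(- \frac{1}{6} + \frac{I}{4}\right)\right) = 7 \left(\frac{1}{6} + 8 y - \frac{I}{4}\right) = \frac{7}{6} + 56 y - \frac{7 I}{4}$)
$\sqrt{\frac{1}{-64} + s{\left(23,O{\left(4 \right)} \right)}} = \sqrt{\frac{1}{-64} + \left(\frac{7}{6} + 56 \left(-7\right) - \frac{161}{4}\right)} = \sqrt{- \frac{1}{64} - \frac{5173}{12}} = \sqrt{- \frac{82771}{192}} = \frac{i \sqrt{248313}}{24}$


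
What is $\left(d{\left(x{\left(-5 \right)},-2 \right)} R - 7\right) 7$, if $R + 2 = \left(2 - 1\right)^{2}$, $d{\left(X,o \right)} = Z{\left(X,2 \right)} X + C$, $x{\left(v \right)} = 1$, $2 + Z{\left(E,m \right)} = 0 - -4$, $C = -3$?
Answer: $-42$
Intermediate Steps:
$Z{\left(E,m \right)} = 2$ ($Z{\left(E,m \right)} = -2 + \left(0 - -4\right) = -2 + \left(0 + 4\right) = -2 + 4 = 2$)
$d{\left(X,o \right)} = -3 + 2 X$ ($d{\left(X,o \right)} = 2 X - 3 = -3 + 2 X$)
$R = -1$ ($R = -2 + \left(2 - 1\right)^{2} = -2 + 1^{2} = -2 + 1 = -1$)
$\left(d{\left(x{\left(-5 \right)},-2 \right)} R - 7\right) 7 = \left(\left(-3 + 2 \cdot 1\right) \left(-1\right) - 7\right) 7 = \left(\left(-3 + 2\right) \left(-1\right) - 7\right) 7 = \left(\left(-1\right) \left(-1\right) - 7\right) 7 = \left(1 - 7\right) 7 = \left(-6\right) 7 = -42$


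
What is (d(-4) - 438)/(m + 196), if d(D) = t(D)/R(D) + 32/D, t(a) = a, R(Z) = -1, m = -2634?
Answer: 221/1219 ≈ 0.18130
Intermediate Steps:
d(D) = -D + 32/D (d(D) = D/(-1) + 32/D = D*(-1) + 32/D = -D + 32/D)
(d(-4) - 438)/(m + 196) = ((-1*(-4) + 32/(-4)) - 438)/(-2634 + 196) = ((4 + 32*(-¼)) - 438)/(-2438) = ((4 - 8) - 438)*(-1/2438) = (-4 - 438)*(-1/2438) = -442*(-1/2438) = 221/1219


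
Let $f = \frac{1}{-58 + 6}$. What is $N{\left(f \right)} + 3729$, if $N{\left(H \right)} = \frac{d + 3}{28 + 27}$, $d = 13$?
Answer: $\frac{205111}{55} \approx 3729.3$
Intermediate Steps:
$f = - \frac{1}{52}$ ($f = \frac{1}{-52} = - \frac{1}{52} \approx -0.019231$)
$N{\left(H \right)} = \frac{16}{55}$ ($N{\left(H \right)} = \frac{13 + 3}{28 + 27} = \frac{16}{55}$)
$N{\left(f \right)} + 3729 = \frac{16}{55} + 3729 = \frac{205111}{55}$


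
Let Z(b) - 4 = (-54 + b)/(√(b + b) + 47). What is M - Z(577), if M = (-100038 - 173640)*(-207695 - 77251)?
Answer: 82272541185539/1055 + 523*√1154/1055 ≈ 7.7983e+10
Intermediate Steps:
M = 77983451388 (M = -273678*(-284946) = 77983451388)
Z(b) = 4 + (-54 + b)/(47 + √2*√b) (Z(b) = 4 + (-54 + b)/(√(b + b) + 47) = 4 + (-54 + b)/(√(2*b) + 47) = 4 + (-54 + b)/(√2*√b + 47) = 4 + (-54 + b)/(47 + √2*√b))
M - Z(577) = 77983451388 - (134 + 577 + 4*√2*√577)/(47 + √2*√577) = 77983451388 - (134 + 577 + 4*√1154)/(47 + √1154) = 77983451388 - (711 + 4*√1154)/(47 + √1154)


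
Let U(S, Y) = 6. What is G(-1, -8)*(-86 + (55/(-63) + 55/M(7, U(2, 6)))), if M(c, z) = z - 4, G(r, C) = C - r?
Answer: 7481/18 ≈ 415.61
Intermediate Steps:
M(c, z) = -4 + z
G(-1, -8)*(-86 + (55/(-63) + 55/M(7, U(2, 6)))) = (-8 - 1*(-1))*(-86 + (55/(-63) + 55/(-4 + 6))) = (-8 + 1)*(-86 + (55*(-1/63) + 55/2)) = -7*(-86 + (-55/63 + 55*(½))) = -7*(-86 + (-55/63 + 55/2)) = -7*(-86 + 3355/126) = -7*(-7481/126) = 7481/18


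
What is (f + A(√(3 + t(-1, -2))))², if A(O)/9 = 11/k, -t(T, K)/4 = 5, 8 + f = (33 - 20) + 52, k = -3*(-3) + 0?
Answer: 4624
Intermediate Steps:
k = 9 (k = 9 + 0 = 9)
f = 57 (f = -8 + ((33 - 20) + 52) = -8 + (13 + 52) = -8 + 65 = 57)
t(T, K) = -20 (t(T, K) = -4*5 = -20)
A(O) = 11 (A(O) = 9*(11/9) = 11)
(f + A(√(3 + t(-1, -2))))² = (57 + 11)² = 68² = 4624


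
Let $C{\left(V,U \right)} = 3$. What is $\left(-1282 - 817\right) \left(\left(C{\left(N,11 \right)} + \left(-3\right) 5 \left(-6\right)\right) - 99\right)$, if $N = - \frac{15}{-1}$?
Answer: $12594$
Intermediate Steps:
$N = 15$ ($N = \left(-15\right) \left(-1\right) = 15$)
$\left(-1282 - 817\right) \left(\left(C{\left(N,11 \right)} + \left(-3\right) 5 \left(-6\right)\right) - 99\right) = \left(-1282 - 817\right) \left(\left(3 + \left(-3\right) 5 \left(-6\right)\right) - 99\right) = - 2099 \left(\left(3 - -90\right) - 99\right) = - 2099 \left(\left(3 + 90\right) - 99\right) = - 2099 \left(93 - 99\right) = \left(-2099\right) \left(-6\right) = 12594$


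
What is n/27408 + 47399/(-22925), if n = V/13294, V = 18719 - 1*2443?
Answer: -4317504758887/2088249437400 ≈ -2.0675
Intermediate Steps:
V = 16276 (V = 18719 - 2443 = 16276)
n = 8138/6647 (n = 16276/13294 = 16276*(1/13294) = 8138/6647 ≈ 1.2243)
n/27408 + 47399/(-22925) = (8138/6647)/27408 + 47399/(-22925) = (8138/6647)*(1/27408) + 47399*(-1/22925) = 4069/91090488 - 47399/22925 = -4317504758887/2088249437400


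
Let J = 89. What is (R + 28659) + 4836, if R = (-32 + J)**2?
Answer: 36744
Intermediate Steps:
R = 3249 (R = (-32 + 89)**2 = 57**2 = 3249)
(R + 28659) + 4836 = (3249 + 28659) + 4836 = 31908 + 4836 = 36744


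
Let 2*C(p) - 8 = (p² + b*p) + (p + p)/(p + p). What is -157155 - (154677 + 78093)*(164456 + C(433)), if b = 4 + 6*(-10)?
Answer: -57280431525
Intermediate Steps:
b = -56 (b = 4 - 60 = -56)
C(p) = 9/2 + p²/2 - 28*p (C(p) = 4 + ((p² - 56*p) + (p + p)/(p + p))/2 = 4 + ((p² - 56*p) + (2*p)/((2*p)))/2 = 4 + ((p² - 56*p) + (2*p)*(1/(2*p)))/2 = 4 + ((p² - 56*p) + 1)/2 = 4 + (1 + p² - 56*p)/2 = 4 + (½ + p²/2 - 28*p) = 9/2 + p²/2 - 28*p)
-157155 - (154677 + 78093)*(164456 + C(433)) = -157155 - (154677 + 78093)*(164456 + (9/2 + (½)*433² - 28*433)) = -157155 - 232770*(164456 + (9/2 + (½)*187489 - 12124)) = -157155 - 232770*(164456 + (9/2 + 187489/2 - 12124)) = -157155 - 232770*(164456 + 81625) = -157155 - 232770*246081 = -157155 - 1*57280274370 = -157155 - 57280274370 = -57280431525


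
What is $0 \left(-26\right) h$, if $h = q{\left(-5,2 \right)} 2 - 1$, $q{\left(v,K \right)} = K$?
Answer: $0$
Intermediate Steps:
$h = 3$ ($h = 2 \cdot 2 - 1 = 4 - 1 = 3$)
$0 \left(-26\right) h = 0 \left(-26\right) 3 = 0 \cdot 3 = 0$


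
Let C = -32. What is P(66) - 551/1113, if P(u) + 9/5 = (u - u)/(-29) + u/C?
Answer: -387997/89040 ≈ -4.3576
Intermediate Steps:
P(u) = -9/5 - u/32 (P(u) = -9/5 + ((u - u)/(-29) + u/(-32)) = -9/5 + (0*(-1/29) + u*(-1/32)) = -9/5 + (0 - u/32) = -9/5 - u/32)
P(66) - 551/1113 = (-9/5 - 1/32*66) - 551/1113 = (-9/5 - 33/16) - 551/1113 = -309/80 - 1*551/1113 = -309/80 - 551/1113 = -387997/89040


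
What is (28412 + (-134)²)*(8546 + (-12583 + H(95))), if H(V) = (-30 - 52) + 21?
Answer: -190016064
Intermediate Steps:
H(V) = -61 (H(V) = -82 + 21 = -61)
(28412 + (-134)²)*(8546 + (-12583 + H(95))) = (28412 + (-134)²)*(8546 + (-12583 - 61)) = (28412 + 17956)*(8546 - 12644) = 46368*(-4098) = -190016064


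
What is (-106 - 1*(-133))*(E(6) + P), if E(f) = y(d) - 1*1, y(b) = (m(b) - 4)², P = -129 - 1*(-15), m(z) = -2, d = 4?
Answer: -2133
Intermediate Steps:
P = -114 (P = -129 + 15 = -114)
y(b) = 36 (y(b) = (-2 - 4)² = (-6)² = 36)
E(f) = 35 (E(f) = 36 - 1*1 = 36 - 1 = 35)
(-106 - 1*(-133))*(E(6) + P) = (-106 - 1*(-133))*(35 - 114) = (-106 + 133)*(-79) = 27*(-79) = -2133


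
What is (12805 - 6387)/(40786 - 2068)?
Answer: 3209/19359 ≈ 0.16576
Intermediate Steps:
(12805 - 6387)/(40786 - 2068) = 6418/38718 = 6418*(1/38718) = 3209/19359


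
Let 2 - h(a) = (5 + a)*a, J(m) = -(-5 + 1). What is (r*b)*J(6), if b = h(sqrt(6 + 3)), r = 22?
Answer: -1936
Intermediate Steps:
J(m) = 4 (J(m) = -1*(-4) = 4)
h(a) = 2 - a*(5 + a) (h(a) = 2 - (5 + a)*a = 2 - a*(5 + a))
b = -22 (b = 2 - (sqrt(6 + 3))**2 - 5*sqrt(6 + 3) = 2 - (sqrt(9))**2 - 5*sqrt(9) = 2 - 1*3**2 - 5*3 = 2 - 1*9 - 15 = 2 - 9 - 15 = -22)
(r*b)*J(6) = (22*(-22))*4 = -484*4 = -1936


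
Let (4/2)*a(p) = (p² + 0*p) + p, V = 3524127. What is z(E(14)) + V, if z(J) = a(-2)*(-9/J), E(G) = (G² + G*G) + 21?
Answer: 1455464442/413 ≈ 3.5241e+6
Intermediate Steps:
a(p) = p/2 + p²/2 (a(p) = ((p² + 0*p) + p)/2 = ((p² + 0) + p)/2 = (p² + p)/2 = (p + p²)/2 = p/2 + p²/2)
E(G) = 21 + 2*G² (E(G) = (G² + G²) + 21 = 2*G² + 21 = 21 + 2*G²)
z(J) = -9/J (z(J) = ((½)*(-2)*(1 - 2))*(-9/J) = ((½)*(-2)*(-1))*(-9/J) = 1*(-9/J) = -9/J)
z(E(14)) + V = -9/(21 + 2*14²) + 3524127 = -9/(21 + 2*196) + 3524127 = -9/(21 + 392) + 3524127 = -9/413 + 3524127 = 1455464442/413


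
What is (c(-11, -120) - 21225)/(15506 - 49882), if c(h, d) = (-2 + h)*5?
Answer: 10645/17188 ≈ 0.61933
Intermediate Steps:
c(h, d) = -10 + 5*h
(c(-11, -120) - 21225)/(15506 - 49882) = ((-10 + 5*(-11)) - 21225)/(15506 - 49882) = ((-10 - 55) - 21225)/(-34376) = (-65 - 21225)*(-1/34376) = -21290*(-1/34376) = 10645/17188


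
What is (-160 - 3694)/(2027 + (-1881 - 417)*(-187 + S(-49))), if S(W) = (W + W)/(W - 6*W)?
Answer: -19270/2163361 ≈ -0.0089074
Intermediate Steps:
S(W) = -⅖ (S(W) = (2*W)/((-5*W)) = (2*W)*(-1/(5*W)) = -⅖)
(-160 - 3694)/(2027 + (-1881 - 417)*(-187 + S(-49))) = (-160 - 3694)/(2027 + (-1881 - 417)*(-187 - ⅖)) = -3854/(2027 - 2298*(-937/5)) = -3854/(2027 + 2153226/5) = -3854/2163361/5 = -3854*5/2163361 = -19270/2163361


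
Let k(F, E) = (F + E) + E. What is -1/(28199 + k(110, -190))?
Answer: -1/27929 ≈ -3.5805e-5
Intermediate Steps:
k(F, E) = F + 2*E (k(F, E) = (E + F) + E = F + 2*E)
-1/(28199 + k(110, -190)) = -1/(28199 + (110 + 2*(-190))) = -1/(28199 + (110 - 380)) = -1/(28199 - 270) = -1/27929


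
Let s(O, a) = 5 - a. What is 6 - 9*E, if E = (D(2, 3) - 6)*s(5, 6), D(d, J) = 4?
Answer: -12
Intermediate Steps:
E = 2 (E = (4 - 6)*(5 - 1*6) = -2*(5 - 6) = -2*(-1) = 2)
6 - 9*E = 6 - 9*2 = 6 - 18 = -12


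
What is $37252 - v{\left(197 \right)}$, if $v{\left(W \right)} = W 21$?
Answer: $33115$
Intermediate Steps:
$v{\left(W \right)} = 21 W$
$37252 - v{\left(197 \right)} = 37252 - 21 \cdot 197 = 37252 - 4137 = 33115$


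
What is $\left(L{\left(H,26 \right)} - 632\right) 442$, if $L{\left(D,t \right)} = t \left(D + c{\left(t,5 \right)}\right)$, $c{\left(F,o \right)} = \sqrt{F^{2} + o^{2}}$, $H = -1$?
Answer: $-290836 + 11492 \sqrt{701} \approx 13431.0$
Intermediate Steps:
$L{\left(D,t \right)} = t \left(D + \sqrt{25 + t^{2}}\right)$ ($L{\left(D,t \right)} = t \left(D + \sqrt{t^{2} + 5^{2}}\right) = t \left(D + \sqrt{t^{2} + 25}\right) = t \left(D + \sqrt{25 + t^{2}}\right)$)
$\left(L{\left(H,26 \right)} - 632\right) 442 = \left(26 \left(-1 + \sqrt{25 + 26^{2}}\right) - 632\right) 442 = \left(26 \left(-1 + \sqrt{25 + 676}\right) - 632\right) 442 = \left(26 \left(-1 + \sqrt{701}\right) - 632\right) 442 = \left(\left(-26 + 26 \sqrt{701}\right) - 632\right) 442 = \left(-658 + 26 \sqrt{701}\right) 442 = -290836 + 11492 \sqrt{701}$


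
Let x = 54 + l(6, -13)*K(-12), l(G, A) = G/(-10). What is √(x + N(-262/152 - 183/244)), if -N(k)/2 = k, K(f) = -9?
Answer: √580735/95 ≈ 8.0217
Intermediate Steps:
N(k) = -2*k
l(G, A) = -G/10 (l(G, A) = G*(-⅒) = -G/10)
x = 297/5 (x = 54 - ⅒*6*(-9) = 54 - ⅗*(-9) = 54 + 27/5 = 297/5 ≈ 59.400)
√(x + N(-262/152 - 183/244)) = √(297/5 - 2*(-262/152 - 183/244)) = √(297/5 - 2*(-262*1/152 - 183*1/244)) = √(297/5 - 2*(-131/76 - ¾)) = √(297/5 - 2*(-47/19)) = √(297/5 + 94/19) = √(6113/95) = √580735/95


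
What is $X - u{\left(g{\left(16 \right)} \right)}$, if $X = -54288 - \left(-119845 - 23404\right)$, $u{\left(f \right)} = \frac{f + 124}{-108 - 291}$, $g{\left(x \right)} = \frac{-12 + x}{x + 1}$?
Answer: $\frac{201141525}{2261} \approx 88961.0$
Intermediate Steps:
$g{\left(x \right)} = \frac{-12 + x}{1 + x}$
$u{\left(f \right)} = - \frac{124}{399} - \frac{f}{399}$ ($u{\left(f \right)} = \frac{124 + f}{-399} = \left(124 + f\right) \left(- \frac{1}{399}\right) = - \frac{124}{399} - \frac{f}{399}$)
$X = 88961$ ($X = -54288 - -143249 = -54288 + 143249 = 88961$)
$X - u{\left(g{\left(16 \right)} \right)} = 88961 - \left(- \frac{124}{399} - \frac{\frac{1}{1 + 16} \left(-12 + 16\right)}{399}\right) = 88961 - \left(- \frac{124}{399} - \frac{\frac{1}{17} \cdot 4}{399}\right) = 88961 - \left(- \frac{124}{399} - \frac{4}{6783}\right) = 88961 - - \frac{704}{2261} = 88961 + \frac{704}{2261} = \frac{201141525}{2261}$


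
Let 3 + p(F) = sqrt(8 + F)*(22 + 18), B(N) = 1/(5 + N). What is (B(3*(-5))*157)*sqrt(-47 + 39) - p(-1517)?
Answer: 3 - 40*I*sqrt(1509) - 157*I*sqrt(2)/5 ≈ 3.0 - 1598.2*I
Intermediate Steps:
p(F) = -3 + 40*sqrt(8 + F) (p(F) = -3 + sqrt(8 + F)*(22 + 18) = -3 + sqrt(8 + F)*40 = -3 + 40*sqrt(8 + F))
(B(3*(-5))*157)*sqrt(-47 + 39) - p(-1517) = (157/(5 + 3*(-5)))*sqrt(-47 + 39) - (-3 + 40*sqrt(8 - 1517)) = (157/(5 - 15))*sqrt(-8) - (-3 + 40*sqrt(-1509)) = (157/(-10))*(2*I*sqrt(2)) - (-3 + 40*(I*sqrt(1509))) = (-1/10*157)*(2*I*sqrt(2)) - (-3 + 40*I*sqrt(1509)) = -157*I*sqrt(2)/5 + (3 - 40*I*sqrt(1509)) = 3 - 40*I*sqrt(1509) - 157*I*sqrt(2)/5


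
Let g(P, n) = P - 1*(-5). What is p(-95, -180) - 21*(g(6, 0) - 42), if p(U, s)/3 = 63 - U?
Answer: 1125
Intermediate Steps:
g(P, n) = 5 + P (g(P, n) = P + 5 = 5 + P)
p(U, s) = 189 - 3*U (p(U, s) = 3*(63 - U) = 189 - 3*U)
p(-95, -180) - 21*(g(6, 0) - 42) = (189 - 3*(-95)) - 21*((5 + 6) - 42) = (189 + 285) - 21*(11 - 42) = 474 - 21*(-31) = 474 + 651 = 1125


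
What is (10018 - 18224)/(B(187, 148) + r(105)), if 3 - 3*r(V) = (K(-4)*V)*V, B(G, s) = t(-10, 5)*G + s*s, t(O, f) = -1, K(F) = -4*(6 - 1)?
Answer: -4103/47609 ≈ -0.086181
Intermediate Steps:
K(F) = -20 (K(F) = -4*5 = -20)
B(G, s) = s**2 - G (B(G, s) = -G + s*s = -G + s**2 = s**2 - G)
r(V) = 1 + 20*V**2/3 (r(V) = 1 - (-20*V)*V/3 = 1 - (-20)*V**2/3 = 1 + 20*V**2/3)
(10018 - 18224)/(B(187, 148) + r(105)) = (10018 - 18224)/((148**2 - 1*187) + (1 + (20/3)*105**2)) = -8206/((21904 - 187) + (1 + (20/3)*11025)) = -8206/(21717 + (1 + 73500)) = -8206/(21717 + 73501) = -8206/95218 = -8206*1/95218 = -4103/47609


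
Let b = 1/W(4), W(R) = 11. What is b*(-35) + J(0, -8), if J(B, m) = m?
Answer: -123/11 ≈ -11.182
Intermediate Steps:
b = 1/11 ≈ 0.090909
b*(-35) + J(0, -8) = (1/11)*(-35) - 8 = -35/11 - 8 = -123/11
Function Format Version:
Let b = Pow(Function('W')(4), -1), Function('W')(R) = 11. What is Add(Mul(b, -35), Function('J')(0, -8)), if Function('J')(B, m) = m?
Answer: Rational(-123, 11) ≈ -11.182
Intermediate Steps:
b = Rational(1, 11) (b = Pow(11, -1) = Rational(1, 11) ≈ 0.090909)
Add(Mul(b, -35), Function('J')(0, -8)) = Add(Mul(Rational(1, 11), -35), -8) = Add(Rational(-35, 11), -8) = Rational(-123, 11)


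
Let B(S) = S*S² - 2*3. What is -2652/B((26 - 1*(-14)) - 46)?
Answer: 442/37 ≈ 11.946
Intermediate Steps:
B(S) = -6 + S³ (B(S) = S³ - 6 = -6 + S³)
-2652/B((26 - 1*(-14)) - 46) = -2652/(-6 + ((26 - 1*(-14)) - 46)³) = -2652/(-6 + ((26 + 14) - 46)³) = -2652/(-6 + (40 - 46)³) = -2652/(-6 + (-6)³) = -2652/(-6 - 216) = -2652/(-222) = -2652*(-1/222) = 442/37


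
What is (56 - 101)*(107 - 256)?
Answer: 6705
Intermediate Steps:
(56 - 101)*(107 - 256) = -45*(-149) = 6705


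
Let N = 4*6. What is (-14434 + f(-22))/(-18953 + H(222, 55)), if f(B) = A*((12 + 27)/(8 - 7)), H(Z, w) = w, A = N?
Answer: 6749/9449 ≈ 0.71426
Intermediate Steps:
N = 24
A = 24
f(B) = 936 (f(B) = 24*((12 + 27)/(8 - 7)) = 24*(39/1) = 24*(39*1) = 24*39 = 936)
(-14434 + f(-22))/(-18953 + H(222, 55)) = (-14434 + 936)/(-18953 + 55) = -13498/(-18898) = -13498*(-1/18898) = 6749/9449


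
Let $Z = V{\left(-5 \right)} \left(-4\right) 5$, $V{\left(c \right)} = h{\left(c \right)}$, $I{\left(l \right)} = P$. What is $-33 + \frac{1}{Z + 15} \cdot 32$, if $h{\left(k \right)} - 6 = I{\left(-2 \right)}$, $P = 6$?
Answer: $- \frac{7457}{225} \approx -33.142$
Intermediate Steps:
$I{\left(l \right)} = 6$
$h{\left(k \right)} = 12$ ($h{\left(k \right)} = 6 + 6 = 12$)
$V{\left(c \right)} = 12$
$Z = -240$ ($Z = 12 \left(-4\right) 5 = \left(-48\right) 5 = -240$)
$-33 + \frac{1}{Z + 15} \cdot 32 = -33 + \frac{1}{-240 + 15} \cdot 32 = -33 + \frac{1}{-225} \cdot 32 = -33 - \frac{32}{225} = - \frac{7457}{225}$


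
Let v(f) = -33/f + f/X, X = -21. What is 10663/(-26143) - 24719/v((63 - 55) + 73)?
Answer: 9394511695/1620866 ≈ 5796.0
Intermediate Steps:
v(f) = -33/f - f/21 (v(f) = -33/f + f/(-21) = -33/f + f*(-1/21) = -33/f - f/21)
10663/(-26143) - 24719/v((63 - 55) + 73) = 10663/(-26143) - 24719/(-33/((63 - 55) + 73) - ((63 - 55) + 73)/21) = 10663*(-1/26143) - 24719/(-33/(8 + 73) - (8 + 73)/21) = -10663/26143 - 24719/(-33/81 - 1/21*81) = -10663/26143 - 24719/(-33*1/81 - 27/7) = -10663/26143 - 24719/(-11/27 - 27/7) = -10663/26143 - 24719/(-806/189) = -10663/26143 - 24719*(-189/806) = -10663/26143 + 4671891/806 = 9394511695/1620866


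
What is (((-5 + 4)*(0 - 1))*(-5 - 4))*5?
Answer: -45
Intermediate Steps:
(((-5 + 4)*(0 - 1))*(-5 - 4))*5 = (-1*(-1)*(-9))*5 = (1*(-9))*5 = -9*5 = -45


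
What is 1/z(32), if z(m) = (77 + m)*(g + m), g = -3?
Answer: 1/3161 ≈ 0.00031636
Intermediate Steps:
z(m) = (-3 + m)*(77 + m) (z(m) = (77 + m)*(-3 + m) = (-3 + m)*(77 + m))
1/z(32) = 1/(-231 + 32² + 74*32) = 1/(-231 + 1024 + 2368) = 1/3161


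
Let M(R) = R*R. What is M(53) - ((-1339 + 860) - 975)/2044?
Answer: 2871525/1022 ≈ 2809.7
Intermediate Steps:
M(R) = R²
M(53) - ((-1339 + 860) - 975)/2044 = 53² - ((-1339 + 860) - 975)/2044 = 2809 - (-479 - 975)/2044 = 2809 - (-1454)/2044 = 2809 - 1*(-727/1022) = 2809 + 727/1022 = 2871525/1022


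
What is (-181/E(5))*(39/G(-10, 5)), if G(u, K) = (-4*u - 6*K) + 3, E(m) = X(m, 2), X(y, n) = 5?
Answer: -543/5 ≈ -108.60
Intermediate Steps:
E(m) = 5
G(u, K) = 3 - 6*K - 4*u (G(u, K) = (-6*K - 4*u) + 3 = 3 - 6*K - 4*u)
(-181/E(5))*(39/G(-10, 5)) = (-181/5)*(39/(3 - 6*5 - 4*(-10))) = (-181*⅕)*(39/(3 - 30 + 40)) = -7059/(5*13) = -181/5*3 = -543/5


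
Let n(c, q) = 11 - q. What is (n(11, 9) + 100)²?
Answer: 10404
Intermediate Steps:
(n(11, 9) + 100)² = ((11 - 1*9) + 100)² = ((11 - 9) + 100)² = (2 + 100)² = 102² = 10404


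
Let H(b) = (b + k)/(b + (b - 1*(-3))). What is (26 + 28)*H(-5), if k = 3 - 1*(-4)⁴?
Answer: 13932/7 ≈ 1990.3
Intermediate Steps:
k = -253 (k = 3 - 1*256 = 3 - 256 = -253)
H(b) = (-253 + b)/(3 + 2*b) (H(b) = (b - 253)/(b + (b - 1*(-3))) = (-253 + b)/(b + (b + 3)) = (-253 + b)/(b + (3 + b)) = (-253 + b)/(3 + 2*b))
(26 + 28)*H(-5) = (26 + 28)*((-253 - 5)/(3 + 2*(-5))) = 54*(-258/(3 - 10)) = 54*(-258/(-7)) = 54*(-⅐*(-258)) = 54*(258/7) = 13932/7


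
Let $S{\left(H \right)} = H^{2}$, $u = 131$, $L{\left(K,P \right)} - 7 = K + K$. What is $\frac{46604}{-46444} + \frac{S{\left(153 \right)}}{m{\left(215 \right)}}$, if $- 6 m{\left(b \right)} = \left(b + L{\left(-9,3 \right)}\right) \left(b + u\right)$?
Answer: $- \frac{24050839}{8034812} \approx -2.9933$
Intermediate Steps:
$L{\left(K,P \right)} = 7 + 2 K$ ($L{\left(K,P \right)} = 7 + \left(K + K\right) = 7 + 2 K$)
$m{\left(b \right)} = - \frac{\left(-11 + b\right) \left(131 + b\right)}{6}$ ($m{\left(b \right)} = - \frac{\left(b + \left(7 + 2 \left(-9\right)\right)\right) \left(b + 131\right)}{6} = - \frac{\left(b + \left(7 - 18\right)\right) \left(131 + b\right)}{6} = - \frac{\left(b - 11\right) \left(131 + b\right)}{6} = - \frac{\left(-11 + b\right) \left(131 + b\right)}{6}$)
$\frac{46604}{-46444} + \frac{S{\left(153 \right)}}{m{\left(215 \right)}} = \frac{46604}{-46444} + \frac{153^{2}}{\frac{1441}{6} - 4300 - \frac{215^{2}}{6}} = 46604 \left(- \frac{1}{46444}\right) + \frac{23409}{\frac{1441}{6} - 4300 - \frac{46225}{6}} = - \frac{11651}{11611} + \frac{23409}{\frac{1441}{6} - 4300 - \frac{46225}{6}} = - \frac{11651}{11611} + \frac{23409}{-11764} = - \frac{11651}{11611} + 23409 \left(- \frac{1}{11764}\right) = - \frac{11651}{11611} - \frac{1377}{692} = - \frac{24050839}{8034812}$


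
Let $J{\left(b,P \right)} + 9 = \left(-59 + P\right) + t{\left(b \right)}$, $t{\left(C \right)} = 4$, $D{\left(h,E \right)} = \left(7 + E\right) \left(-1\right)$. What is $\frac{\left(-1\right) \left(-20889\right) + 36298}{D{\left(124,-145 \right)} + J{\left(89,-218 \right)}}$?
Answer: $- \frac{57187}{144} \approx -397.13$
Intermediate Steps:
$D{\left(h,E \right)} = -7 - E$
$J{\left(b,P \right)} = -64 + P$ ($J{\left(b,P \right)} = -9 + \left(\left(-59 + P\right) + 4\right) = -9 + \left(-55 + P\right) = -64 + P$)
$\frac{\left(-1\right) \left(-20889\right) + 36298}{D{\left(124,-145 \right)} + J{\left(89,-218 \right)}} = \frac{\left(-1\right) \left(-20889\right) + 36298}{\left(-7 - -145\right) - 282} = \frac{20889 + 36298}{\left(-7 + 145\right) - 282} = \frac{57187}{138 - 282} = \frac{57187}{-144} = 57187 \left(- \frac{1}{144}\right) = - \frac{57187}{144}$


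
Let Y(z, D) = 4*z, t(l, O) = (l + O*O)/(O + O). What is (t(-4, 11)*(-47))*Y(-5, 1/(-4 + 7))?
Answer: 54990/11 ≈ 4999.1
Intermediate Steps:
t(l, O) = (l + O**2)/(2*O) (t(l, O) = (l + O**2)/((2*O)) = (l + O**2)*(1/(2*O)) = (l + O**2)/(2*O))
(t(-4, 11)*(-47))*Y(-5, 1/(-4 + 7)) = (((1/2)*(-4 + 11**2)/11)*(-47))*(4*(-5)) = (((1/2)*(1/11)*(-4 + 121))*(-47))*(-20) = (((1/2)*(1/11)*117)*(-47))*(-20) = ((117/22)*(-47))*(-20) = -5499/22*(-20) = 54990/11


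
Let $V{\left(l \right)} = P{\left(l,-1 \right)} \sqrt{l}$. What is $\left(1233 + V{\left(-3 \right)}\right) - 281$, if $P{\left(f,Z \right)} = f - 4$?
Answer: $952 - 7 i \sqrt{3} \approx 952.0 - 12.124 i$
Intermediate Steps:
$P{\left(f,Z \right)} = -4 + f$
$V{\left(l \right)} = \sqrt{l} \left(-4 + l\right)$ ($V{\left(l \right)} = \left(-4 + l\right) \sqrt{l} = \sqrt{l} \left(-4 + l\right)$)
$\left(1233 + V{\left(-3 \right)}\right) - 281 = \left(1233 + \sqrt{-3} \left(-4 - 3\right)\right) - 281 = \left(1233 + i \sqrt{3} \left(-7\right)\right) - 281 = \left(1233 - 7 i \sqrt{3}\right) - 281 = 952 - 7 i \sqrt{3}$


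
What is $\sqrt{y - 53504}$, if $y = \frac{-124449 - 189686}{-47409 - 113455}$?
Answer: $\frac{i \sqrt{86530287089334}}{40216} \approx 231.31 i$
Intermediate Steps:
$y = \frac{314135}{160864}$ ($y = - \frac{314135}{-160864} = \left(-314135\right) \left(- \frac{1}{160864}\right) = \frac{314135}{160864} \approx 1.9528$)
$\sqrt{y - 53504} = \sqrt{\frac{314135}{160864} - 53504} = \sqrt{- \frac{8606553321}{160864}} = \frac{i \sqrt{86530287089334}}{40216}$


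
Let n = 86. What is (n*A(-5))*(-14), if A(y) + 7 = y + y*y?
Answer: -15652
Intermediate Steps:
A(y) = -7 + y + y² (A(y) = -7 + (y + y*y) = -7 + (y + y²) = -7 + y + y²)
(n*A(-5))*(-14) = (86*(-7 - 5 + (-5)²))*(-14) = (86*(-7 - 5 + 25))*(-14) = (86*13)*(-14) = 1118*(-14) = -15652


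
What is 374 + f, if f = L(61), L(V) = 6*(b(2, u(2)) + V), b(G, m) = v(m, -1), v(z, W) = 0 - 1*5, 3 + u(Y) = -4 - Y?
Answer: 710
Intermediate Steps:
u(Y) = -7 - Y (u(Y) = -3 + (-4 - Y) = -7 - Y)
v(z, W) = -5 (v(z, W) = 0 - 5 = -5)
b(G, m) = -5
L(V) = -30 + 6*V (L(V) = 6*(-5 + V) = -30 + 6*V)
f = 336 (f = -30 + 6*61 = -30 + 366 = 336)
374 + f = 374 + 336 = 710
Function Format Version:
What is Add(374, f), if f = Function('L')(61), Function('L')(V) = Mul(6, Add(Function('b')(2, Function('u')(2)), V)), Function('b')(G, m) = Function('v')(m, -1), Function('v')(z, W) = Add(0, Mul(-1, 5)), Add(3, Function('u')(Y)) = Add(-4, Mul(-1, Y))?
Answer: 710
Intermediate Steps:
Function('u')(Y) = Add(-7, Mul(-1, Y)) (Function('u')(Y) = Add(-3, Add(-4, Mul(-1, Y))) = Add(-7, Mul(-1, Y)))
Function('v')(z, W) = -5 (Function('v')(z, W) = Add(0, -5) = -5)
Function('b')(G, m) = -5
Function('L')(V) = Add(-30, Mul(6, V)) (Function('L')(V) = Mul(6, Add(-5, V)) = Add(-30, Mul(6, V)))
f = 336 (f = Add(-30, Mul(6, 61)) = Add(-30, 366) = 336)
Add(374, f) = Add(374, 336) = 710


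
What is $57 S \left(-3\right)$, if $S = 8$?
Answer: $-1368$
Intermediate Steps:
$57 S \left(-3\right) = 57 \cdot 8 \left(-3\right) = 456 \left(-3\right) = -1368$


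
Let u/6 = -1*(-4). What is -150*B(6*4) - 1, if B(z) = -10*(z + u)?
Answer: 71999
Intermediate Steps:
u = 24 (u = 6*(-1*(-4)) = 6*4 = 24)
B(z) = -240 - 10*z (B(z) = -10*(z + 24) = -10*(24 + z) = -240 - 10*z)
-150*B(6*4) - 1 = -150*(-240 - 60*4) - 1 = -150*(-240 - 10*24) - 1 = -150*(-240 - 240) - 1 = -150*(-480) - 1 = 72000 - 1 = 71999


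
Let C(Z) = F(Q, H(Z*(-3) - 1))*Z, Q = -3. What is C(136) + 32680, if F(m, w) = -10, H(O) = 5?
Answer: 31320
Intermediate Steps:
C(Z) = -10*Z
C(136) + 32680 = -10*136 + 32680 = -1360 + 32680 = 31320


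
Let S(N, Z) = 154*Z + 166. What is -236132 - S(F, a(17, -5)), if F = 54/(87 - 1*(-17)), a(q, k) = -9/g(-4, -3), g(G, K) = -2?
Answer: -236991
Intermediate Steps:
a(q, k) = 9/2 (a(q, k) = -9/(-2) = -9*(-½) = 9/2)
F = 27/52 (F = 54/(87 + 17) = 54/104 = 54*(1/104) = 27/52 ≈ 0.51923)
S(N, Z) = 166 + 154*Z
-236132 - S(F, a(17, -5)) = -236132 - (166 + 154*(9/2)) = -236132 - (166 + 693) = -236132 - 1*859 = -236132 - 859 = -236991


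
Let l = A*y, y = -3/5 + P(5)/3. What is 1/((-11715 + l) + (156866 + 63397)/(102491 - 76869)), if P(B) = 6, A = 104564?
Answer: 128110/17254264321 ≈ 7.4248e-6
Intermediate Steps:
y = 7/5 (y = -3/5 + 6/3 = -3*1/5 + 6*(1/3) = -3/5 + 2 = 7/5 ≈ 1.4000)
l = 731948/5 (l = 104564*(7/5) = 731948/5 ≈ 1.4639e+5)
1/((-11715 + l) + (156866 + 63397)/(102491 - 76869)) = 1/((-11715 + 731948/5) + (156866 + 63397)/(102491 - 76869)) = 1/(673373/5 + 220263/25622) = 1/(17254264321/128110) = 128110/17254264321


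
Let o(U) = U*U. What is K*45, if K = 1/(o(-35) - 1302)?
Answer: -45/77 ≈ -0.58442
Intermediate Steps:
o(U) = U**2
K = -1/77 (K = 1/((-35)**2 - 1302) = 1/(1225 - 1302) = 1/(-77) = -1/77 ≈ -0.012987)
K*45 = -1/77*45 = -45/77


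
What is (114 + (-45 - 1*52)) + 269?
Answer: 286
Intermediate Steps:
(114 + (-45 - 1*52)) + 269 = (114 + (-45 - 52)) + 269 = (114 - 97) + 269 = 17 + 269 = 286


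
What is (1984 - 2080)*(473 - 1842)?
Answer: 131424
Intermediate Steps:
(1984 - 2080)*(473 - 1842) = -96*(-1369) = 131424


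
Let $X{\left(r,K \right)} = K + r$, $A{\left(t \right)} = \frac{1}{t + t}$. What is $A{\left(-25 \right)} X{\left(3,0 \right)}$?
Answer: $- \frac{3}{50} \approx -0.06$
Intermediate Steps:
$A{\left(t \right)} = \frac{1}{2 t}$
$A{\left(-25 \right)} X{\left(3,0 \right)} = \frac{1}{2 \left(-25\right)} \left(0 + 3\right) = \frac{1}{2} \left(- \frac{1}{25}\right) 3 = \left(- \frac{1}{50}\right) 3 = - \frac{3}{50}$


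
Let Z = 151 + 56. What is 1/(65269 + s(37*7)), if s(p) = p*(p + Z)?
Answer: 1/185963 ≈ 5.3774e-6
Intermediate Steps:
Z = 207
s(p) = p*(207 + p) (s(p) = p*(p + 207) = p*(207 + p))
1/(65269 + s(37*7)) = 1/(65269 + (37*7)*(207 + 37*7)) = 1/(65269 + 259*(207 + 259)) = 1/(65269 + 259*466) = 1/(65269 + 120694) = 1/185963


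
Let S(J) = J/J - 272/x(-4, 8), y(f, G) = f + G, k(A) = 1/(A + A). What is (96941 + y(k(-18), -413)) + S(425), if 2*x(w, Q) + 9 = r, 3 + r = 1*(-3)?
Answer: 17381743/180 ≈ 96565.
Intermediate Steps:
k(A) = 1/(2*A)
r = -6 (r = -3 + 1*(-3) = -3 - 3 = -6)
y(f, G) = G + f
x(w, Q) = -15/2 (x(w, Q) = -9/2 + (1/2)*(-6) = -9/2 - 3 = -15/2)
S(J) = 559/15 (S(J) = J/J - 272/(-15/2) = 1 - 272*(-2/15) = 1 + 544/15 = 559/15)
(96941 + y(k(-18), -413)) + S(425) = (96941 + (-413 + (1/2)/(-18))) + 559/15 = (96941 + (-413 + (1/2)*(-1/18))) + 559/15 = (96941 + (-413 - 1/36)) + 559/15 = (96941 - 14869/36) + 559/15 = 3475007/36 + 559/15 = 17381743/180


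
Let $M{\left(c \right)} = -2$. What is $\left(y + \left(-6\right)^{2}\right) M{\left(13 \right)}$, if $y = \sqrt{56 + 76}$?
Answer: $-72 - 4 \sqrt{33} \approx -94.978$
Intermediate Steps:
$y = 2 \sqrt{33}$ ($y = \sqrt{132} = 2 \sqrt{33} \approx 11.489$)
$\left(y + \left(-6\right)^{2}\right) M{\left(13 \right)} = \left(2 \sqrt{33} + \left(-6\right)^{2}\right) \left(-2\right) = \left(2 \sqrt{33} + 36\right) \left(-2\right) = \left(36 + 2 \sqrt{33}\right) \left(-2\right) = -72 - 4 \sqrt{33}$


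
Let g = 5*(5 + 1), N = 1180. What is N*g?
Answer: 35400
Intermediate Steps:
g = 30 (g = 5*6 = 30)
N*g = 1180*30 = 35400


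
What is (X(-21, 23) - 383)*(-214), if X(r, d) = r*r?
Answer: -12412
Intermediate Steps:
X(r, d) = r²
(X(-21, 23) - 383)*(-214) = ((-21)² - 383)*(-214) = (441 - 383)*(-214) = 58*(-214) = -12412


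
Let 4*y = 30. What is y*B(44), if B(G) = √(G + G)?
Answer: 15*√22 ≈ 70.356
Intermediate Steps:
B(G) = √2*√G (B(G) = √(2*G) = √2*√G)
y = 15/2 (y = (¼)*30 = 15/2 ≈ 7.5000)
y*B(44) = 15*(√2*√44)/2 = 15*(√2*(2*√11))/2 = 15*(2*√22)/2 = 15*√22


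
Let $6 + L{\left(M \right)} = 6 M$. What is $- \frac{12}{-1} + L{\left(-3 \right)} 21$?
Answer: $-492$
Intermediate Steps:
$L{\left(M \right)} = -6 + 6 M$
$- \frac{12}{-1} + L{\left(-3 \right)} 21 = - \frac{12}{-1} + \left(-6 + 6 \left(-3\right)\right) 21 = \left(-12\right) \left(-1\right) + \left(-6 - 18\right) 21 = 12 - 504 = -492$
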